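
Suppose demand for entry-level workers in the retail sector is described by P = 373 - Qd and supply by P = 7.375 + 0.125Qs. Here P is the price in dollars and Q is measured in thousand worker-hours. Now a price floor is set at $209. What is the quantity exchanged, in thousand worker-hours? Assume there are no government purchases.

Rearranging demand gives Qd = 373 - P; rearranging supply gives Qs = 8P - 59. Setting quantity demanded equal to quantity supplied, 373 - P = 8P - 59, gives P* = 48 and Q* = 325.
Since 209 > 48, the floor is binding.
At P = 209: Qd = 373 - 209 = 164 and Qs = 8·209 - 59 = 1613.
The quantity actually transacted is the short side, demand: 164.

164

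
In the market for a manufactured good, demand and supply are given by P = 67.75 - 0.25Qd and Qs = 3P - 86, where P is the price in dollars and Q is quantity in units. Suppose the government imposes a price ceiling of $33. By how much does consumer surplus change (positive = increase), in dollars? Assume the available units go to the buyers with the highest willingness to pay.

-130.5

Rearranging demand gives Qd = 271 - 4P. In a free market, 271 - 4P = 3P - 86 gives the equilibrium P* = 51, Q* = 67.
Because the ceiling (33) lies below the market-clearing price, it is binding.
At P = 33: Qd = 271 - 4·33 = 139 and Qs = 3·33 - 86 = 13.
Consumer surplus without the control is ½ · (67.75 - 51) · 67 = 561.125.
With the ceiling, 13 units are sold at 33 (assume they go to the highest-value buyers). The demand price at Q = 13 is 64.5, so CS = ½ · [(67.75 - 33) + (64.5 - 33)] · 13 = 430.625.
Change in consumer surplus = 430.625 - 561.125 = -130.5.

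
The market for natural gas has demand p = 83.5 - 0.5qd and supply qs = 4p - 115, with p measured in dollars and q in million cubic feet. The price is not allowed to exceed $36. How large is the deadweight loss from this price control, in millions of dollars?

726

Rearranging demand gives qd = 167 - 2p. In a free market, 167 - 2p = 4p - 115 gives the equilibrium p* = 47, q* = 73.
Because the ceiling (36) lies below the market-clearing price, it is binding.
At p = 36: qd = 167 - 2·36 = 95 and qs = 4·36 - 115 = 29.
Quantity traded falls to 29. At q = 29 the demand price is (167 - 29)/2 = 69 and the supply price is (115 + 29)/4 = 36.
Deadweight loss = ½ · (69 - 36) · (73 - 29) = ½ · 33 · 44 = 726.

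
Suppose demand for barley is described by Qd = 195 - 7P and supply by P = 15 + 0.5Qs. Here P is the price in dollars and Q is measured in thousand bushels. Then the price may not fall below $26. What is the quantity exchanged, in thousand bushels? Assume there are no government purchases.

13

Rearranging supply gives Qs = 2P - 30. Equilibrium: 195 - 7P = 2P - 30, so 225 = 9P and P* = 25, Q* = 20.
Because the floor (26) lies above the market-clearing price, it is binding.
At P = 26: Qd = 195 - 7·26 = 13 and Qs = 2·26 - 30 = 22.
The quantity actually transacted is the short side, demand: 13.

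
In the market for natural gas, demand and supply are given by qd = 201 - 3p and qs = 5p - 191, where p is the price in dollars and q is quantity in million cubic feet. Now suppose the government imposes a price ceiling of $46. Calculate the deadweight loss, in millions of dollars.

Setting quantity demanded equal to quantity supplied, 201 - 3p = 5p - 191, gives p* = 49 and q* = 54.
Since 46 < 49, the ceiling is binding.
At p = 46: qd = 201 - 3·46 = 63 and qs = 5·46 - 191 = 39.
Quantity traded falls to 39. At q = 39 the demand price is (201 - 39)/3 = 54 and the supply price is (191 + 39)/5 = 46.
Deadweight loss = ½ · (54 - 46) · (54 - 39) = ½ · 8 · 15 = 60.

60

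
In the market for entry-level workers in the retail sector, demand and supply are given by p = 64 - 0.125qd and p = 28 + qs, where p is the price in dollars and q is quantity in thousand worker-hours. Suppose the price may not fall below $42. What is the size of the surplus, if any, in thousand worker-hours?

0

Rearranging demand gives qd = 512 - 8p; rearranging supply gives qs = p - 28. In a free market, 512 - 8p = p - 28 gives the equilibrium p* = 60, q* = 32.
The floor of 42 is below the equilibrium price 60, so it is not binding; the market clears at p* = 60, q* = 32.
Since the control does not bind, there is no surplus.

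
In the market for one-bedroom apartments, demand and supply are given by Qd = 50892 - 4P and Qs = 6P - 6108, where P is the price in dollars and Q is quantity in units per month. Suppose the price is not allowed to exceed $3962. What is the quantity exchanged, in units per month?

Setting quantity demanded equal to quantity supplied, 50892 - 4P = 6P - 6108, gives P* = 5700 and Q* = 28092.
Since 3962 < 5700, the ceiling is binding.
At P = 3962: Qd = 50892 - 4·3962 = 35044 and Qs = 6·3962 - 6108 = 17664.
The quantity actually transacted is the short side, supply: 17664.

17664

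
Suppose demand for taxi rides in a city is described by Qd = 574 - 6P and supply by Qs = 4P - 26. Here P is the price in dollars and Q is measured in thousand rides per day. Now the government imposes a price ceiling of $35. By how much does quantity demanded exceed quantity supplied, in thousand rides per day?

Equilibrium: 574 - 6P = 4P - 26, so 600 = 10P and P* = 60, Q* = 214.
The ceiling of 35 is below the equilibrium price 60, so it binds.
At P = 35: Qd = 574 - 6·35 = 364 and Qs = 4·35 - 26 = 114.
Shortage = Qd - Qs = 364 - 114 = 250.

250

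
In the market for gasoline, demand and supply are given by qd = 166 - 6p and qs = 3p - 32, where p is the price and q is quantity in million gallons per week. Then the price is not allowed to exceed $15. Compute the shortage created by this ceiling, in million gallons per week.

Equilibrium: 166 - 6p = 3p - 32, so 198 = 9p and p* = 22, q* = 34.
Because the ceiling (15) lies below the market-clearing price, it is binding.
At p = 15: qd = 166 - 6·15 = 76 and qs = 3·15 - 32 = 13.
Shortage = qd - qs = 76 - 13 = 63.

63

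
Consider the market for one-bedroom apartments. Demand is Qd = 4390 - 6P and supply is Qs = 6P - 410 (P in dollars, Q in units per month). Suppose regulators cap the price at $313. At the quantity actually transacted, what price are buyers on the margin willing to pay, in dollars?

Equilibrium: 4390 - 6P = 6P - 410, so 4800 = 12P and P* = 400, Q* = 1990.
Because the ceiling (313) lies below the market-clearing price, it is binding.
At P = 313: Qd = 4390 - 6·313 = 2512 and Qs = 6·313 - 410 = 1468.
Only 1468 units reach the market. On the demand curve, the marginal buyer's willingness to pay at Q = 1468 is (4390 - 1468)/6 = 487.

487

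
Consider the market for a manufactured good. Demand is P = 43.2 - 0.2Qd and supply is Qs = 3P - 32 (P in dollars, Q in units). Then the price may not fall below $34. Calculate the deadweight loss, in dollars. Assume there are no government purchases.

Rearranging demand gives Qd = 216 - 5P. Setting quantity demanded equal to quantity supplied, 216 - 5P = 3P - 32, gives P* = 31 and Q* = 61.
Because the floor (34) lies above the market-clearing price, it is binding.
At P = 34: Qd = 216 - 5·34 = 46 and Qs = 3·34 - 32 = 70.
Quantity traded falls to 46. At Q = 46 the demand price is (216 - 46)/5 = 34 and the supply price is (32 + 46)/3 = 26.
Deadweight loss = ½ · (34 - 26) · (61 - 46) = ½ · 8 · 15 = 60.

60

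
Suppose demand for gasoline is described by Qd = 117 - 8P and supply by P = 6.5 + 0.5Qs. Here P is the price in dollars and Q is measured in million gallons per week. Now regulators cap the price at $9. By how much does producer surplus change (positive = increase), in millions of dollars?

-36

Rearranging supply gives Qs = 2P - 13. In a free market, 117 - 8P = 2P - 13 gives the equilibrium P* = 13, Q* = 13.
Because the ceiling (9) lies below the market-clearing price, it is binding.
At P = 9: Qd = 117 - 8·9 = 45 and Qs = 2·9 - 13 = 5.
Producer surplus without the control is ½ · (13 - 6.5) · 13 = 42.25.
With the ceiling, producers sell 5 units at 9, so PS = ½ · (9 - 6.5) · 5 = 6.25.
Change in producer surplus = 6.25 - 42.25 = -36.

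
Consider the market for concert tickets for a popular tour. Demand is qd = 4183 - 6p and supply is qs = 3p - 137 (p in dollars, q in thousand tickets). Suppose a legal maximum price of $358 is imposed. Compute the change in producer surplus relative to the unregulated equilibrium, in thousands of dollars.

-136640

Equilibrium: 4183 - 6p = 3p - 137, so 4320 = 9p and p* = 480, q* = 1303.
Since 358 < 480, the ceiling is binding.
At p = 358: qd = 4183 - 6·358 = 2035 and qs = 3·358 - 137 = 937.
Producer surplus without the control is ½ · (480 - 137/3) · 1303 = 1697809/6.
With the ceiling, producers sell 937 units at 358, so PS = ½ · (358 - 137/3) · 937 = 877969/6.
Change in producer surplus = 877969/6 - 1697809/6 = -136640.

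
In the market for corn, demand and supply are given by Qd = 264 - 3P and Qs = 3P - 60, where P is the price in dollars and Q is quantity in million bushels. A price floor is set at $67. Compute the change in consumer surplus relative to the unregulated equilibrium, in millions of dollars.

-1072.5

In a free market, 264 - 3P = 3P - 60 gives the equilibrium P* = 54, Q* = 102.
Because the floor (67) lies above the market-clearing price, it is binding.
At P = 67: Qd = 264 - 3·67 = 63 and Qs = 3·67 - 60 = 141.
Consumer surplus without the control is ½ · (88 - 54) · 102 = 1734.
With the floor, consumers buy 63 units at 67, so CS = ½ · (88 - 67) · 63 = 661.5.
Change in consumer surplus = 661.5 - 1734 = -1072.5.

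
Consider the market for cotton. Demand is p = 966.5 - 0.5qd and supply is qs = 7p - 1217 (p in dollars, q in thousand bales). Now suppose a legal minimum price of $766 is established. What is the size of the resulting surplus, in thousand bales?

Rearranging demand gives qd = 1933 - 2p. Equilibrium: 1933 - 2p = 7p - 1217, so 3150 = 9p and p* = 350, q* = 1233.
Since 766 > 350, the floor is binding.
At p = 766: qd = 1933 - 2·766 = 401 and qs = 7·766 - 1217 = 4145.
Surplus = qs - qd = 4145 - 401 = 3744.

3744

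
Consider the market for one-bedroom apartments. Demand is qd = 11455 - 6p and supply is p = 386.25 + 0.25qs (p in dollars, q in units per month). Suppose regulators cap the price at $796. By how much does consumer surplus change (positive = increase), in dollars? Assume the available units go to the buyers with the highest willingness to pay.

Rearranging supply gives qs = 4p - 1545. Without the control the market clears where 11455 - 6p = 4p - 1545, i.e. p* = 1300 and q* = 3655.
Because the ceiling (796) lies below the market-clearing price, it is binding.
At p = 796: qd = 11455 - 6·796 = 6679 and qs = 4·796 - 1545 = 1639.
Consumer surplus without the control is ½ · (11455/6 - 1300) · 3655 = 13359025/12.
With the ceiling, 1639 units are sold at 796 (assume they go to the highest-value buyers). The demand price at q = 1639 is 1636, so CS = ½ · [(11455/6 - 796) + (1636 - 796)] · 1639 = 19207441/12.
Change in consumer surplus = 19207441/12 - 13359025/12 = 487368.

487368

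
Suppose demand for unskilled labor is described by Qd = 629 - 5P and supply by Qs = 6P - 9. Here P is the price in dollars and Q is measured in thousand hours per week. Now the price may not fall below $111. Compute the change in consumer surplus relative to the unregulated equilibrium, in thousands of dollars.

-10944.5

In a free market, 629 - 5P = 6P - 9 gives the equilibrium P* = 58, Q* = 339.
The floor of 111 is above the equilibrium price 58, so it binds.
At P = 111: Qd = 629 - 5·111 = 74 and Qs = 6·111 - 9 = 657.
Consumer surplus without the control is ½ · (125.8 - 58) · 339 = 11492.1.
With the floor, consumers buy 74 units at 111, so CS = ½ · (125.8 - 111) · 74 = 547.6.
Change in consumer surplus = 547.6 - 11492.1 = -10944.5.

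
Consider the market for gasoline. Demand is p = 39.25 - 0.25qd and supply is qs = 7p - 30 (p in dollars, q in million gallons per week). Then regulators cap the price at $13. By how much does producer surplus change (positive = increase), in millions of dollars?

Rearranging demand gives qd = 157 - 4p. In a free market, 157 - 4p = 7p - 30 gives the equilibrium p* = 17, q* = 89.
Because the ceiling (13) lies below the market-clearing price, it is binding.
At p = 13: qd = 157 - 4·13 = 105 and qs = 7·13 - 30 = 61.
Producer surplus without the control is ½ · (17 - 30/7) · 89 = 7921/14.
With the ceiling, producers sell 61 units at 13, so PS = ½ · (13 - 30/7) · 61 = 3721/14.
Change in producer surplus = 3721/14 - 7921/14 = -300.

-300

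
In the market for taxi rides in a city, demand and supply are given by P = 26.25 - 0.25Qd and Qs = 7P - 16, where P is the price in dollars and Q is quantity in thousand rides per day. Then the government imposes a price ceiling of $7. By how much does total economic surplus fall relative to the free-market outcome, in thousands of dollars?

154

Rearranging demand gives Qd = 105 - 4P. Setting quantity demanded equal to quantity supplied, 105 - 4P = 7P - 16, gives P* = 11 and Q* = 61.
The ceiling of 7 is below the equilibrium price 11, so it binds.
At P = 7: Qd = 105 - 4·7 = 77 and Qs = 7·7 - 16 = 33.
Quantity traded falls to 33. At Q = 33 the demand price is (105 - 33)/4 = 18 and the supply price is (16 + 33)/7 = 7.
Deadweight loss = ½ · (18 - 7) · (61 - 33) = ½ · 11 · 28 = 154.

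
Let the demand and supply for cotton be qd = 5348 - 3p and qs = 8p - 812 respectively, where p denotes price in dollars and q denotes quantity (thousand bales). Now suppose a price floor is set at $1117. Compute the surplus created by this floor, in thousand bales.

Equilibrium: 5348 - 3p = 8p - 812, so 6160 = 11p and p* = 560, q* = 3668.
The floor of 1117 is above the equilibrium price 560, so it binds.
At p = 1117: qd = 5348 - 3·1117 = 1997 and qs = 8·1117 - 812 = 8124.
Surplus = qs - qd = 8124 - 1997 = 6127.

6127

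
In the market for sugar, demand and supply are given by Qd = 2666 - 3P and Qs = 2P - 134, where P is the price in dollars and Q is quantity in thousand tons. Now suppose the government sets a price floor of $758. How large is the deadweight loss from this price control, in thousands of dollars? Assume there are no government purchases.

147015

Equilibrium: 2666 - 3P = 2P - 134, so 2800 = 5P and P* = 560, Q* = 986.
Since 758 > 560, the floor is binding.
At P = 758: Qd = 2666 - 3·758 = 392 and Qs = 2·758 - 134 = 1382.
Quantity traded falls to 392. At Q = 392 the demand price is (2666 - 392)/3 = 758 and the supply price is (134 + 392)/2 = 263.
Deadweight loss = ½ · (758 - 263) · (986 - 392) = ½ · 495 · 594 = 147015.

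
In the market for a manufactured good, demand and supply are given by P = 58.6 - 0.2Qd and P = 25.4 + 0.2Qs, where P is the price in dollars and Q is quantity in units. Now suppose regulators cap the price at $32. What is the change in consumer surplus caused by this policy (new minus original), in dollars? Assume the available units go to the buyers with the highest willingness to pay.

Rearranging demand gives Qd = 293 - 5P; rearranging supply gives Qs = 5P - 127. Equilibrium: 293 - 5P = 5P - 127, so 420 = 10P and P* = 42, Q* = 83.
Since 32 < 42, the ceiling is binding.
At P = 32: Qd = 293 - 5·32 = 133 and Qs = 5·32 - 127 = 33.
Consumer surplus without the control is ½ · (58.6 - 42) · 83 = 688.9.
With the ceiling, 33 units are sold at 32 (assume they go to the highest-value buyers). The demand price at Q = 33 is 52, so CS = ½ · [(58.6 - 32) + (52 - 32)] · 33 = 768.9.
Change in consumer surplus = 768.9 - 688.9 = 80.

80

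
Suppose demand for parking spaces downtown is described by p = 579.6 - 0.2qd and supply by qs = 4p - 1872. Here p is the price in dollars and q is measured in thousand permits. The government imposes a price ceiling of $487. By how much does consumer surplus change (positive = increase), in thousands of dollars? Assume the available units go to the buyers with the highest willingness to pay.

Rearranging demand gives qd = 2898 - 5p. Setting quantity demanded equal to quantity supplied, 2898 - 5p = 4p - 1872, gives p* = 530 and q* = 248.
The ceiling of 487 is below the equilibrium price 530, so it binds.
At p = 487: qd = 2898 - 5·487 = 463 and qs = 4·487 - 1872 = 76.
Consumer surplus without the control is ½ · (579.6 - 530) · 248 = 6150.4.
With the ceiling, 76 units are sold at 487 (assume they go to the highest-value buyers). The demand price at q = 76 is 564.4, so CS = ½ · [(579.6 - 487) + (564.4 - 487)] · 76 = 6460.
Change in consumer surplus = 6460 - 6150.4 = 309.6.

309.6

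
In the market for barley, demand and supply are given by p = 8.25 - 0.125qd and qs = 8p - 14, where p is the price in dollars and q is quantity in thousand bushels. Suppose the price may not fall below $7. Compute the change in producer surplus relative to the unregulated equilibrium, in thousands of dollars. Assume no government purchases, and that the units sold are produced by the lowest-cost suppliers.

4

Rearranging demand gives qd = 66 - 8p. In a free market, 66 - 8p = 8p - 14 gives the equilibrium p* = 5, q* = 26.
The floor of 7 is above the equilibrium price 5, so it binds.
At p = 7: qd = 66 - 8·7 = 10 and qs = 8·7 - 14 = 42.
Producer surplus without the control is ½ · (5 - 1.75) · 26 = 42.25.
With the floor, 10 units are sold at 7. The supply price at q = 10 is 3, so PS = ½ · [(7 - 1.75) + (7 - 3)] · 10 = 46.25.
Change in producer surplus = 46.25 - 42.25 = 4.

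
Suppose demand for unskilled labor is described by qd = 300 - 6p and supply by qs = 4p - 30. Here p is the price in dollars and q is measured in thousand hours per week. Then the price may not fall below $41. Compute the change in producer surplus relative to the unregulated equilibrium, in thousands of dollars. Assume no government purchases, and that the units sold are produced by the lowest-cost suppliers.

144

In a free market, 300 - 6p = 4p - 30 gives the equilibrium p* = 33, q* = 102.
Because the floor (41) lies above the market-clearing price, it is binding.
At p = 41: qd = 300 - 6·41 = 54 and qs = 4·41 - 30 = 134.
Producer surplus without the control is ½ · (33 - 7.5) · 102 = 1300.5.
With the floor, 54 units are sold at 41. The supply price at q = 54 is 21, so PS = ½ · [(41 - 7.5) + (41 - 21)] · 54 = 1444.5.
Change in producer surplus = 1444.5 - 1300.5 = 144.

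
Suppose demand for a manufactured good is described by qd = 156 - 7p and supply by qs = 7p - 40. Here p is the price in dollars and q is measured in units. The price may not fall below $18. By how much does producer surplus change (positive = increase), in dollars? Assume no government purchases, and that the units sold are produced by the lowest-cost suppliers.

64

Without the control the market clears where 156 - 7p = 7p - 40, i.e. p* = 14 and q* = 58.
Because the floor (18) lies above the market-clearing price, it is binding.
At p = 18: qd = 156 - 7·18 = 30 and qs = 7·18 - 40 = 86.
Producer surplus without the control is ½ · (14 - 40/7) · 58 = 1682/7.
With the floor, 30 units are sold at 18. The supply price at q = 30 is 10, so PS = ½ · [(18 - 40/7) + (18 - 10)] · 30 = 2130/7.
Change in producer surplus = 2130/7 - 1682/7 = 64.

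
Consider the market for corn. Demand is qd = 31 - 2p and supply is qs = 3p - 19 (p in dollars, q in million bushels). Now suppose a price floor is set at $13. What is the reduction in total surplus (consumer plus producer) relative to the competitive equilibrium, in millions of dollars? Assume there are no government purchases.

15

Setting quantity demanded equal to quantity supplied, 31 - 2p = 3p - 19, gives p* = 10 and q* = 11.
Since 13 > 10, the floor is binding.
At p = 13: qd = 31 - 2·13 = 5 and qs = 3·13 - 19 = 20.
Quantity traded falls to 5. At q = 5 the demand price is (31 - 5)/2 = 13 and the supply price is (19 + 5)/3 = 8.
Deadweight loss = ½ · (13 - 8) · (11 - 5) = ½ · 5 · 6 = 15.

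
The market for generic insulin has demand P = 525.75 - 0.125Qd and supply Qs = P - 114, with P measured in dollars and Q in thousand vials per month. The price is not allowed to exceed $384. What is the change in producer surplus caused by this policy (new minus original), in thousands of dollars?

Rearranging demand gives Qd = 4206 - 8P. Setting quantity demanded equal to quantity supplied, 4206 - 8P = P - 114, gives P* = 480 and Q* = 366.
Because the ceiling (384) lies below the market-clearing price, it is binding.
At P = 384: Qd = 4206 - 8·384 = 1134 and Qs = 384 - 114 = 270.
Producer surplus without the control is ½ · (480 - 114) · 366 = 66978.
With the ceiling, producers sell 270 units at 384, so PS = ½ · (384 - 114) · 270 = 36450.
Change in producer surplus = 36450 - 66978 = -30528.

-30528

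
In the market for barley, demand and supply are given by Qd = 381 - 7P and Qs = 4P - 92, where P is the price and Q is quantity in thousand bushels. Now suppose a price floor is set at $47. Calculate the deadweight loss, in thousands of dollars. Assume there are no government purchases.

In a free market, 381 - 7P = 4P - 92 gives the equilibrium P* = 43, Q* = 80.
The floor of 47 is above the equilibrium price 43, so it binds.
At P = 47: Qd = 381 - 7·47 = 52 and Qs = 4·47 - 92 = 96.
Quantity traded falls to 52. At Q = 52 the demand price is (381 - 52)/7 = 47 and the supply price is (92 + 52)/4 = 36.
Deadweight loss = ½ · (47 - 36) · (80 - 52) = ½ · 11 · 28 = 154.

154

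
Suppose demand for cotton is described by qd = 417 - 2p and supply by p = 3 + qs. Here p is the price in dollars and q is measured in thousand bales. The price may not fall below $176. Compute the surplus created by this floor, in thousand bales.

108

Rearranging supply gives qs = p - 3. Setting quantity demanded equal to quantity supplied, 417 - 2p = p - 3, gives p* = 140 and q* = 137.
Since 176 > 140, the floor is binding.
At p = 176: qd = 417 - 2·176 = 65 and qs = 176 - 3 = 173.
Surplus = qs - qd = 173 - 65 = 108.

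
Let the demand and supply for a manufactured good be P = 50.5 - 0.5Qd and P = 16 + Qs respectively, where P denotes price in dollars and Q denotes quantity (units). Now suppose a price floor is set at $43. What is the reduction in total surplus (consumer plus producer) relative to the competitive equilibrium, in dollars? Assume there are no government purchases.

48

Rearranging demand gives Qd = 101 - 2P; rearranging supply gives Qs = P - 16. Equilibrium: 101 - 2P = P - 16, so 117 = 3P and P* = 39, Q* = 23.
The floor of 43 is above the equilibrium price 39, so it binds.
At P = 43: Qd = 101 - 2·43 = 15 and Qs = 43 - 16 = 27.
Quantity traded falls to 15. At Q = 15 the demand price is (101 - 15)/2 = 43 and the supply price is 16 + 15 = 31.
Deadweight loss = ½ · (43 - 31) · (23 - 15) = ½ · 12 · 8 = 48.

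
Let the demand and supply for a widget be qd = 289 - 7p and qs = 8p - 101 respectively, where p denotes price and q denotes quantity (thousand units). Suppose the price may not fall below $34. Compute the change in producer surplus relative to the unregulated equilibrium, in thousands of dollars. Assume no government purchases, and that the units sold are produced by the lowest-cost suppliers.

212

Equilibrium: 289 - 7p = 8p - 101, so 390 = 15p and p* = 26, q* = 107.
Since 34 > 26, the floor is binding.
At p = 34: qd = 289 - 7·34 = 51 and qs = 8·34 - 101 = 171.
Producer surplus without the control is ½ · (26 - 12.625) · 107 = 715.5625.
With the floor, 51 units are sold at 34. The supply price at q = 51 is 19, so PS = ½ · [(34 - 12.625) + (34 - 19)] · 51 = 927.5625.
Change in producer surplus = 927.5625 - 715.5625 = 212.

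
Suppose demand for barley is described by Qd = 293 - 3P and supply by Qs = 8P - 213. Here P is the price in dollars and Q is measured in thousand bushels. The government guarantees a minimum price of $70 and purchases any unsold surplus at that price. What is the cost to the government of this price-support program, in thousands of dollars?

Setting quantity demanded equal to quantity supplied, 293 - 3P = 8P - 213, gives P* = 46 and Q* = 155.
The floor of 70 is above the equilibrium price 46, so it binds.
At P = 70: Qd = 293 - 3·70 = 83 and Qs = 8·70 - 213 = 347.
Surplus = Qs - Qd = 264.
Government expenditure = surplus × support price = 264 × 70 = 18480.

18480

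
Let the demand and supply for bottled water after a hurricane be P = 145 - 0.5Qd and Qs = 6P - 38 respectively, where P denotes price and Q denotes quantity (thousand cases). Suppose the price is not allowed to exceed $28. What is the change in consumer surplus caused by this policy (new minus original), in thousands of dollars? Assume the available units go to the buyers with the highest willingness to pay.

Rearranging demand gives Qd = 290 - 2P. Equilibrium: 290 - 2P = 6P - 38, so 328 = 8P and P* = 41, Q* = 208.
Because the ceiling (28) lies below the market-clearing price, it is binding.
At P = 28: Qd = 290 - 2·28 = 234 and Qs = 6·28 - 38 = 130.
Consumer surplus without the control is ½ · (145 - 41) · 208 = 10816.
With the ceiling, 130 units are sold at 28 (assume they go to the highest-value buyers). The demand price at Q = 130 is 80, so CS = ½ · [(145 - 28) + (80 - 28)] · 130 = 10985.
Change in consumer surplus = 10985 - 10816 = 169.

169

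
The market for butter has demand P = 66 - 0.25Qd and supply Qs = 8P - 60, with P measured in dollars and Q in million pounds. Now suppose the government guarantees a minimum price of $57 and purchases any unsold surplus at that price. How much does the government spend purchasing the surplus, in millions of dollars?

Rearranging demand gives Qd = 264 - 4P. Equilibrium: 264 - 4P = 8P - 60, so 324 = 12P and P* = 27, Q* = 156.
Because the floor (57) lies above the market-clearing price, it is binding.
At P = 57: Qd = 264 - 4·57 = 36 and Qs = 8·57 - 60 = 396.
Surplus = Qs - Qd = 360.
Government expenditure = surplus × support price = 360 × 57 = 20520.

20520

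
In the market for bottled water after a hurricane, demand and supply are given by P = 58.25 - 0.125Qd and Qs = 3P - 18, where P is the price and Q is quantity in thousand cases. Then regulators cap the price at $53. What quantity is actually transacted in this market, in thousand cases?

114

Rearranging demand gives Qd = 466 - 8P. In a free market, 466 - 8P = 3P - 18 gives the equilibrium P* = 44, Q* = 114.
Since 53 is above P* = 44, the ceiling does not bind and the free-market outcome prevails.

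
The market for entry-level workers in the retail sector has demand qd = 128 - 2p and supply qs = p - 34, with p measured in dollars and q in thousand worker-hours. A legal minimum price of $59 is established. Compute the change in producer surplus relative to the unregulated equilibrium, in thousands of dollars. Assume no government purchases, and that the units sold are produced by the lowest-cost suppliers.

0

Without the control the market clears where 128 - 2p = p - 34, i.e. p* = 54 and q* = 20.
The floor of 59 is above the equilibrium price 54, so it binds.
At p = 59: qd = 128 - 2·59 = 10 and qs = 59 - 34 = 25.
Producer surplus without the control is ½ · (54 - 34) · 20 = 200.
With the floor, 10 units are sold at 59. The supply price at q = 10 is 44, so PS = ½ · [(59 - 34) + (59 - 44)] · 10 = 200.
Change in producer surplus = 200 - 200 = 0.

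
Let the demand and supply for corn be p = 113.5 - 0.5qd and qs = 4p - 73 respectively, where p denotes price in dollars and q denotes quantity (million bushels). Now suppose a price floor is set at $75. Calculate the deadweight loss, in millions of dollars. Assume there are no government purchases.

937.5

Rearranging demand gives qd = 227 - 2p. Setting quantity demanded equal to quantity supplied, 227 - 2p = 4p - 73, gives p* = 50 and q* = 127.
Since 75 > 50, the floor is binding.
At p = 75: qd = 227 - 2·75 = 77 and qs = 4·75 - 73 = 227.
Quantity traded falls to 77. At q = 77 the demand price is (227 - 77)/2 = 75 and the supply price is (73 + 77)/4 = 37.5.
Deadweight loss = ½ · (75 - 37.5) · (127 - 77) = ½ · 37.5 · 50 = 937.5.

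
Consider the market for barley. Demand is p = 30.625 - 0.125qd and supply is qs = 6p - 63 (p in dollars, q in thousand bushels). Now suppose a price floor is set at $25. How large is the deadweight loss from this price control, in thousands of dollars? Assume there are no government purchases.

84

Rearranging demand gives qd = 245 - 8p. Setting quantity demanded equal to quantity supplied, 245 - 8p = 6p - 63, gives p* = 22 and q* = 69.
Since 25 > 22, the floor is binding.
At p = 25: qd = 245 - 8·25 = 45 and qs = 6·25 - 63 = 87.
Quantity traded falls to 45. At q = 45 the demand price is (245 - 45)/8 = 25 and the supply price is (63 + 45)/6 = 18.
Deadweight loss = ½ · (25 - 18) · (69 - 45) = ½ · 7 · 24 = 84.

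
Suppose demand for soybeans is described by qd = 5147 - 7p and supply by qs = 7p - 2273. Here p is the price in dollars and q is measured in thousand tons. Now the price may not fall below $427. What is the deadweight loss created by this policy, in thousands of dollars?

Setting quantity demanded equal to quantity supplied, 5147 - 7p = 7p - 2273, gives p* = 530 and q* = 1437.
Since 427 is below p* = 530, the floor does not bind and the free-market outcome prevails.
Since the control does not bind, no trades are prevented and deadweight loss is zero.

0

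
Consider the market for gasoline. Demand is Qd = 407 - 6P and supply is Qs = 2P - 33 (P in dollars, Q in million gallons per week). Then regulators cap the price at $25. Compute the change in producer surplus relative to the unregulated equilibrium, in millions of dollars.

-1410

In a free market, 407 - 6P = 2P - 33 gives the equilibrium P* = 55, Q* = 77.
The ceiling of 25 is below the equilibrium price 55, so it binds.
At P = 25: Qd = 407 - 6·25 = 257 and Qs = 2·25 - 33 = 17.
Producer surplus without the control is ½ · (55 - 16.5) · 77 = 1482.25.
With the ceiling, producers sell 17 units at 25, so PS = ½ · (25 - 16.5) · 17 = 72.25.
Change in producer surplus = 72.25 - 1482.25 = -1410.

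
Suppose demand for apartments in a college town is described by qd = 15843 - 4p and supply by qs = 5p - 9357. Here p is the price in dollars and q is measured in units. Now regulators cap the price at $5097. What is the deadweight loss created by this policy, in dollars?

In a free market, 15843 - 4p = 5p - 9357 gives the equilibrium p* = 2800, q* = 4643.
The ceiling of 5097 is above the equilibrium price 2800, so it is not binding; the market clears at p* = 2800, q* = 4643.
Since the control does not bind, no trades are prevented and deadweight loss is zero.

0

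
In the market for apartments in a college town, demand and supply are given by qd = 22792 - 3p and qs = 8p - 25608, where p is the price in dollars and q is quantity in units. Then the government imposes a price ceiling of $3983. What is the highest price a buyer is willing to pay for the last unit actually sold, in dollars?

Equilibrium: 22792 - 3p = 8p - 25608, so 48400 = 11p and p* = 4400, q* = 9592.
Since 3983 < 4400, the ceiling is binding.
At p = 3983: qd = 22792 - 3·3983 = 10843 and qs = 8·3983 - 25608 = 6256.
Only 6256 units reach the market. On the demand curve, the marginal buyer's willingness to pay at q = 6256 is (22792 - 6256)/3 = 5512.

5512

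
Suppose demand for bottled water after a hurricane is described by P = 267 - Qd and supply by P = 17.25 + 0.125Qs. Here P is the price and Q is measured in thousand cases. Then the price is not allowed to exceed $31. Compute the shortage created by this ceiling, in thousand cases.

Rearranging demand gives Qd = 267 - P; rearranging supply gives Qs = 8P - 138. Equilibrium: 267 - P = 8P - 138, so 405 = 9P and P* = 45, Q* = 222.
The ceiling of 31 is below the equilibrium price 45, so it binds.
At P = 31: Qd = 267 - 31 = 236 and Qs = 8·31 - 138 = 110.
Shortage = Qd - Qs = 236 - 110 = 126.

126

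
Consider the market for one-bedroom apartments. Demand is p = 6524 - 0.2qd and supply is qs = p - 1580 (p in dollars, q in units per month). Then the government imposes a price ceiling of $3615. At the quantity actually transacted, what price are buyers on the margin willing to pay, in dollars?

Rearranging demand gives qd = 32620 - 5p. Without the control the market clears where 32620 - 5p = p - 1580, i.e. p* = 5700 and q* = 4120.
Since 3615 < 5700, the ceiling is binding.
At p = 3615: qd = 32620 - 5·3615 = 14545 and qs = 3615 - 1580 = 2035.
Only 2035 units reach the market. On the demand curve, the marginal buyer's willingness to pay at q = 2035 is (32620 - 2035)/5 = 6117.

6117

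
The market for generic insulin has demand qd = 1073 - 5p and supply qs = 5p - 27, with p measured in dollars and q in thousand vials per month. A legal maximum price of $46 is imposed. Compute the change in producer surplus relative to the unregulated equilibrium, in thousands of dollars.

-23232

In a free market, 1073 - 5p = 5p - 27 gives the equilibrium p* = 110, q* = 523.
Because the ceiling (46) lies below the market-clearing price, it is binding.
At p = 46: qd = 1073 - 5·46 = 843 and qs = 5·46 - 27 = 203.
Producer surplus without the control is ½ · (110 - 5.4) · 523 = 27352.9.
With the ceiling, producers sell 203 units at 46, so PS = ½ · (46 - 5.4) · 203 = 4120.9.
Change in producer surplus = 4120.9 - 27352.9 = -23232.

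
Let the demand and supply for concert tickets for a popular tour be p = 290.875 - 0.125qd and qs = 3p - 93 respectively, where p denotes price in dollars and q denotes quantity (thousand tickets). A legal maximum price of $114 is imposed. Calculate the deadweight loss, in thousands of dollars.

Rearranging demand gives qd = 2327 - 8p. In a free market, 2327 - 8p = 3p - 93 gives the equilibrium p* = 220, q* = 567.
Since 114 < 220, the ceiling is binding.
At p = 114: qd = 2327 - 8·114 = 1415 and qs = 3·114 - 93 = 249.
Quantity traded falls to 249. At q = 249 the demand price is (2327 - 249)/8 = 259.75 and the supply price is (93 + 249)/3 = 114.
Deadweight loss = ½ · (259.75 - 114) · (567 - 249) = ½ · 145.75 · 318 = 23174.25.

23174.25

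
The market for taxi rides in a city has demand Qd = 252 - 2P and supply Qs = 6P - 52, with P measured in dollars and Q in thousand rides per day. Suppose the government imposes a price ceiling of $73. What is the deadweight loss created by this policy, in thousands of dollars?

0

Equilibrium: 252 - 2P = 6P - 52, so 304 = 8P and P* = 38, Q* = 176.
Since 73 is above P* = 38, the ceiling does not bind and the free-market outcome prevails.
Since the control does not bind, no trades are prevented and deadweight loss is zero.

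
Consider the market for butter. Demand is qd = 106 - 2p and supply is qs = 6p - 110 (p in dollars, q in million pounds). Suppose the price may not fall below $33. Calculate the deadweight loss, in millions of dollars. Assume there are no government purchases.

48

Without the control the market clears where 106 - 2p = 6p - 110, i.e. p* = 27 and q* = 52.
Because the floor (33) lies above the market-clearing price, it is binding.
At p = 33: qd = 106 - 2·33 = 40 and qs = 6·33 - 110 = 88.
Quantity traded falls to 40. At q = 40 the demand price is (106 - 40)/2 = 33 and the supply price is (110 + 40)/6 = 25.
Deadweight loss = ½ · (33 - 25) · (52 - 40) = ½ · 8 · 12 = 48.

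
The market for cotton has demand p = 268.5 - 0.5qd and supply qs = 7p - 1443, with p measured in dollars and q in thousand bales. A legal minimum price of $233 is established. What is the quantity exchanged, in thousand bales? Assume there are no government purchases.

71

Rearranging demand gives qd = 537 - 2p. Setting quantity demanded equal to quantity supplied, 537 - 2p = 7p - 1443, gives p* = 220 and q* = 97.
Because the floor (233) lies above the market-clearing price, it is binding.
At p = 233: qd = 537 - 2·233 = 71 and qs = 7·233 - 1443 = 188.
The quantity actually transacted is the short side, demand: 71.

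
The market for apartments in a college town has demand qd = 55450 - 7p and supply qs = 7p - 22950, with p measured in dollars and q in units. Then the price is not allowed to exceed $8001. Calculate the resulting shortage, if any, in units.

0

Setting quantity demanded equal to quantity supplied, 55450 - 7p = 7p - 22950, gives p* = 5600 and q* = 16250.
Since 8001 is above p* = 5600, the ceiling does not bind and the free-market outcome prevails.
Since the control does not bind, there is no shortage.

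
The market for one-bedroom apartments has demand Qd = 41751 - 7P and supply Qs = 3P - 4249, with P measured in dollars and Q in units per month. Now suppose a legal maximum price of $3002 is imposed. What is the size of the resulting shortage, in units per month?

15980

Setting quantity demanded equal to quantity supplied, 41751 - 7P = 3P - 4249, gives P* = 4600 and Q* = 9551.
The ceiling of 3002 is below the equilibrium price 4600, so it binds.
At P = 3002: Qd = 41751 - 7·3002 = 20737 and Qs = 3·3002 - 4249 = 4757.
Shortage = Qd - Qs = 20737 - 4757 = 15980.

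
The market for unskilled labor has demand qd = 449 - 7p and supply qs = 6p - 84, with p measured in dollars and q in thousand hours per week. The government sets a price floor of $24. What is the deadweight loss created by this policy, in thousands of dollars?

0

Without the control the market clears where 449 - 7p = 6p - 84, i.e. p* = 41 and q* = 162.
The floor of 24 is below the equilibrium price 41, so it is not binding; the market clears at p* = 41, q* = 162.
Since the control does not bind, no trades are prevented and deadweight loss is zero.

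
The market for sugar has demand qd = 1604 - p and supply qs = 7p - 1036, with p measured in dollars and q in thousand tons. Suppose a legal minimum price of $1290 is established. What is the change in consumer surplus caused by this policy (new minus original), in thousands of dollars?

-762240

Setting quantity demanded equal to quantity supplied, 1604 - p = 7p - 1036, gives p* = 330 and q* = 1274.
Since 1290 > 330, the floor is binding.
At p = 1290: qd = 1604 - 1290 = 314 and qs = 7·1290 - 1036 = 7994.
Consumer surplus without the control is ½ · (1604 - 330) · 1274 = 811538.
With the floor, consumers buy 314 units at 1290, so CS = ½ · (1604 - 1290) · 314 = 49298.
Change in consumer surplus = 49298 - 811538 = -762240.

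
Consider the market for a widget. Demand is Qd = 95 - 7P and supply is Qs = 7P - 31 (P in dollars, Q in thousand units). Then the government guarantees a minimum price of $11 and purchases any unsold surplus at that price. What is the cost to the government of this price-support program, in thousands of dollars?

Without the control the market clears where 95 - 7P = 7P - 31, i.e. P* = 9 and Q* = 32.
The floor of 11 is above the equilibrium price 9, so it binds.
At P = 11: Qd = 95 - 7·11 = 18 and Qs = 7·11 - 31 = 46.
Surplus = Qs - Qd = 28.
Government expenditure = surplus × support price = 28 × 11 = 308.

308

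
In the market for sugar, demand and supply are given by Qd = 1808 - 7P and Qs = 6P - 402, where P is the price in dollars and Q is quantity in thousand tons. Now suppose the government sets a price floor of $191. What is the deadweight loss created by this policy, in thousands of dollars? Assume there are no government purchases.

3344.25

In a free market, 1808 - 7P = 6P - 402 gives the equilibrium P* = 170, Q* = 618.
Since 191 > 170, the floor is binding.
At P = 191: Qd = 1808 - 7·191 = 471 and Qs = 6·191 - 402 = 744.
Quantity traded falls to 471. At Q = 471 the demand price is (1808 - 471)/7 = 191 and the supply price is (402 + 471)/6 = 145.5.
Deadweight loss = ½ · (191 - 145.5) · (618 - 471) = ½ · 45.5 · 147 = 3344.25.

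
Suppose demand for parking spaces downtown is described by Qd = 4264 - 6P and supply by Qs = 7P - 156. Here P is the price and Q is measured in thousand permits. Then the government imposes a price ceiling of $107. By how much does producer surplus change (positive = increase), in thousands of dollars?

-328180.5

Setting quantity demanded equal to quantity supplied, 4264 - 6P = 7P - 156, gives P* = 340 and Q* = 2224.
The ceiling of 107 is below the equilibrium price 340, so it binds.
At P = 107: Qd = 4264 - 6·107 = 3622 and Qs = 7·107 - 156 = 593.
Producer surplus without the control is ½ · (340 - 156/7) · 2224 = 2473088/7.
With the ceiling, producers sell 593 units at 107, so PS = ½ · (107 - 156/7) · 593 = 351649/14.
Change in producer surplus = 351649/14 - 2473088/7 = -328180.5.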